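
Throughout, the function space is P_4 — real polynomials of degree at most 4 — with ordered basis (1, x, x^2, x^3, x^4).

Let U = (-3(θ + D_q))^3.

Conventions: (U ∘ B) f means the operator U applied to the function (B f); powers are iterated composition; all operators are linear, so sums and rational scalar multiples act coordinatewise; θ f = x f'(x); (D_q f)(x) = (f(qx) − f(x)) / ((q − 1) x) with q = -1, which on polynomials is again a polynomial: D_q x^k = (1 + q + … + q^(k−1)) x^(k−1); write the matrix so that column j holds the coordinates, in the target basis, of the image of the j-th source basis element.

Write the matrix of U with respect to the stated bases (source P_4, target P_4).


the matrix is [[0, -27, 0, 0, 0]; [0, -27, 0, 0, 0]; [0, 0, -216, -513, 0]; [0, 0, 0, -729, 0]; [0, 0, 0, 0, -1728]] (rows listed top to bottom)

image of 1: 0
image of x: -27x - 27
image of x^2: -216x^2
image of x^3: -729x^3 - 513x^2
image of x^4: -1728x^4
each image's coordinates form column j of the matrix


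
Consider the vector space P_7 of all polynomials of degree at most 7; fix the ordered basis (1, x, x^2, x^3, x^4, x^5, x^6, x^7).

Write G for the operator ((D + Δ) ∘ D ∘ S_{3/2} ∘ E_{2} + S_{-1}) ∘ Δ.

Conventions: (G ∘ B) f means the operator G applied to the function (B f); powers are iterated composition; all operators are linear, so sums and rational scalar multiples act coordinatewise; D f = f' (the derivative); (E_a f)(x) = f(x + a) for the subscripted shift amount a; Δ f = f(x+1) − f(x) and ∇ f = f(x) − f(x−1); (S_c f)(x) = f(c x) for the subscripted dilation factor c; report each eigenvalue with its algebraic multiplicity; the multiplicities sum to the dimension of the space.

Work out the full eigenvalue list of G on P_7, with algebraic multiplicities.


image of 1: 0
image of x: 1
image of x^2: -2x + 1
image of x^3: 3x^2 - 3x + 28
image of x^4: -4x^3 + 6x^2 + 158x + 623/2
image of x^5: 5x^4 - 10x^3 + (1235/2)x^2 + (9295/4)x + 4637/2
image of x^6: -6x^5 + 15x^4 + (3605/2)x^3 + (83955/8)x^2 + (41703/2)x + 229921/16
image of x^7: 7x^6 - 21x^5 + (77105/16)x^4 + (586285/16)x^3 + (876183/8)x^2 + (4827781/32)x + 323383/4
the matrix is upper triangular; its diagonal is (0, 0, 0, 0, 0, 0, 0, 0)
for a triangular matrix the eigenvalues are the diagonal entries, with algebraic multiplicity their repetition count

λ = 0 (multiplicity 8)


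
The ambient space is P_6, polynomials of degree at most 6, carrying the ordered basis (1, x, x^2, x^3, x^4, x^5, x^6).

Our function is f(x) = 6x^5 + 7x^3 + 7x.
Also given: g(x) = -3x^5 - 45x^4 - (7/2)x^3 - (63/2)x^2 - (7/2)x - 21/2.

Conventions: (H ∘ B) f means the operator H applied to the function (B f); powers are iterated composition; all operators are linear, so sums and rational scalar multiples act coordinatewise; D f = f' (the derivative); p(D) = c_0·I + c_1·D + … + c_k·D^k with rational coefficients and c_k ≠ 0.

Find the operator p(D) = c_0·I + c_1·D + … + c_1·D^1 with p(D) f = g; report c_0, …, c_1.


D^0 f = 6x^5 + 7x^3 + 7x
D^1 f = 30x^4 + 21x^2 + 7
matching coefficients of g against c_0 f + c_1 Df + … from the top degree down determines the c_i
solution: c_0 = -1/2, c_1 = -3/2

p(D) = -(1/2)·I − (3/2)·D, i.e. c_0 = -1/2, c_1 = -3/2


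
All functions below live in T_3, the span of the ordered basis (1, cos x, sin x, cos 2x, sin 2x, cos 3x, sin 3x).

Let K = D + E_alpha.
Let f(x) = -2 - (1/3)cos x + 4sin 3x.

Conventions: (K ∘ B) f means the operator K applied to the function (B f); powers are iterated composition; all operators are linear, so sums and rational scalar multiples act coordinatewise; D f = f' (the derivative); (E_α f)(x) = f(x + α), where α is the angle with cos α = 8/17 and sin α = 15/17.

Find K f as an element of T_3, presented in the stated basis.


D f = (1/3)sin x + 12cos 3x
E_alpha f = -2 - (8/51)cos x + (5/17)sin x - (1980/4913)cos 3x - (19552/4913)sin 3x
(D + E_alpha) f = -2 - (8/51)cos x + (32/51)sin x + (56976/4913)cos 3x - (19552/4913)sin 3x

the result is g(x) = -2 - (8/51)cos x + (32/51)sin x + (56976/4913)cos 3x - (19552/4913)sin 3x


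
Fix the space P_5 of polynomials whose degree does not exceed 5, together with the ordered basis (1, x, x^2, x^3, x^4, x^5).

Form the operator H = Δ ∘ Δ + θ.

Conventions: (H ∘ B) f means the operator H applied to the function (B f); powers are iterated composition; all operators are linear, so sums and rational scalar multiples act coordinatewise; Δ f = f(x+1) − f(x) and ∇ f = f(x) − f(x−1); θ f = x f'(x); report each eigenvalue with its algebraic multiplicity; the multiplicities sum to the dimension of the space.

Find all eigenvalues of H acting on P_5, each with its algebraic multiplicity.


image of 1: 0
image of x: x
image of x^2: 2x^2 + 2
image of x^3: 3x^3 + 6x + 6
image of x^4: 4x^4 + 12x^2 + 24x + 14
image of x^5: 5x^5 + 20x^3 + 60x^2 + 70x + 30
the matrix is upper triangular; its diagonal is (0, 1, 2, 3, 4, 5)
for a triangular matrix the eigenvalues are the diagonal entries, with algebraic multiplicity their repetition count

λ = 0 (multiplicity 1), λ = 1 (multiplicity 1), λ = 2 (multiplicity 1), λ = 3 (multiplicity 1), λ = 4 (multiplicity 1), λ = 5 (multiplicity 1)


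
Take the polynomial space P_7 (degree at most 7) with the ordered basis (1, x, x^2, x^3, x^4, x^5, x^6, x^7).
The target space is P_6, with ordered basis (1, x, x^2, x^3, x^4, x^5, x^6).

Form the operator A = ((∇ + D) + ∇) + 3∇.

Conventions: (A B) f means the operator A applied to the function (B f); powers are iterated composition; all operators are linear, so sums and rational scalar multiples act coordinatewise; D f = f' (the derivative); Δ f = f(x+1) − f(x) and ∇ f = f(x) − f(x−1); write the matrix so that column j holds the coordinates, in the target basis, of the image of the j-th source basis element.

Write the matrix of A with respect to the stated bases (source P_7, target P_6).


the matrix is [[0, 6, -5, 5, -5, 5, -5, 5]; [0, 0, 12, -15, 20, -25, 30, -35]; [0, 0, 0, 18, -30, 50, -75, 105]; [0, 0, 0, 0, 24, -50, 100, -175]; [0, 0, 0, 0, 0, 30, -75, 175]; [0, 0, 0, 0, 0, 0, 36, -105]; [0, 0, 0, 0, 0, 0, 0, 42]] (rows listed top to bottom)

image of 1: 0
image of x: 6
image of x^2: 12x - 5
image of x^3: 18x^2 - 15x + 5
image of x^4: 24x^3 - 30x^2 + 20x - 5
image of x^5: 30x^4 - 50x^3 + 50x^2 - 25x + 5
image of x^6: 36x^5 - 75x^4 + 100x^3 - 75x^2 + 30x - 5
image of x^7: 42x^6 - 105x^5 + 175x^4 - 175x^3 + 105x^2 - 35x + 5
each image's coordinates form column j of the matrix


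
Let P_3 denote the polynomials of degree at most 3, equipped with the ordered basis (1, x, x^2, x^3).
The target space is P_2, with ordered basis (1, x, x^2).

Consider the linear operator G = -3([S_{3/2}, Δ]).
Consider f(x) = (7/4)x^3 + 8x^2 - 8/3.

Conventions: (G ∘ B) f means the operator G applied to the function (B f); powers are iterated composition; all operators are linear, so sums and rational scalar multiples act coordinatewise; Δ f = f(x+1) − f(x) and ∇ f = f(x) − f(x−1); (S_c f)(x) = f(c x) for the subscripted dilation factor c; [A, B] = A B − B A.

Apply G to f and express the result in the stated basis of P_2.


Δ f = (21/4)x^2 + (85/4)x + 39/4
S_{3/2} Δ f = (189/16)x^2 + (255/8)x + 39/4
S_{3/2} f = (189/32)x^3 + 18x^2 - 8/3
Δ S_{3/2} f = (567/32)x^2 + (1719/32)x + 765/32
[S_{3/2}, Δ] f = -(189/32)x^2 - (699/32)x - 453/32
(-3([S_{3/2}, Δ])) f = (567/32)x^2 + (2097/32)x + 1359/32

the image equals g(x) = (567/32)x^2 + (2097/32)x + 1359/32


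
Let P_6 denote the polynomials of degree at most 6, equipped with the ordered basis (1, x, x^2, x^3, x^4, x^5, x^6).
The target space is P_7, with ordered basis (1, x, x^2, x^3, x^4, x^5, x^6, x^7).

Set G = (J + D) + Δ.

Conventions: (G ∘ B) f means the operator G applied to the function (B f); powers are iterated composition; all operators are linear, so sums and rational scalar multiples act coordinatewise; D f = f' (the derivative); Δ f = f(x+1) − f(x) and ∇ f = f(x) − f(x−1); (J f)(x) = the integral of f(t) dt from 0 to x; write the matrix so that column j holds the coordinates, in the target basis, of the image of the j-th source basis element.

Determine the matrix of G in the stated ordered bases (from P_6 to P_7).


the matrix is [[0, 2, 1, 1, 1, 1, 1]; [1, 0, 4, 3, 4, 5, 6]; [0, 1/2, 0, 6, 6, 10, 15]; [0, 0, 1/3, 0, 8, 10, 20]; [0, 0, 0, 1/4, 0, 10, 15]; [0, 0, 0, 0, 1/5, 0, 12]; [0, 0, 0, 0, 0, 1/6, 0]; [0, 0, 0, 0, 0, 0, 1/7]] (rows listed top to bottom)

image of 1: x
image of x: (1/2)x^2 + 2
image of x^2: (1/3)x^3 + 4x + 1
image of x^3: (1/4)x^4 + 6x^2 + 3x + 1
image of x^4: (1/5)x^5 + 8x^3 + 6x^2 + 4x + 1
image of x^5: (1/6)x^6 + 10x^4 + 10x^3 + 10x^2 + 5x + 1
image of x^6: (1/7)x^7 + 12x^5 + 15x^4 + 20x^3 + 15x^2 + 6x + 1
each image's coordinates form column j of the matrix


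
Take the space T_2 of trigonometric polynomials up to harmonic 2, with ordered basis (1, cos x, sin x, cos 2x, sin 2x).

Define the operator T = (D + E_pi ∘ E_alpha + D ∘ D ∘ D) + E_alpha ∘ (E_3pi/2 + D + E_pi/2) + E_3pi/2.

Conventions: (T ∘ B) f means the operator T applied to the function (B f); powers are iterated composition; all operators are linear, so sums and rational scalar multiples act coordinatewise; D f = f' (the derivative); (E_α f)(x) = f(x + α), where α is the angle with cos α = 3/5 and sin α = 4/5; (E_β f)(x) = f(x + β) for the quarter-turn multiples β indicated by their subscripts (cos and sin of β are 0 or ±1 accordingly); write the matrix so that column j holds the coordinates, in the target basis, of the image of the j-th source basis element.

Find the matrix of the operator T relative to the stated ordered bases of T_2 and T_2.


the matrix is [[4, 0, 0, 0, 0]; [0, -7/5, -6/5, 0, 0]; [0, 6/5, -7/5, 0, 0]; [0, 0, 0, -66/25, -188/25]; [0, 0, 0, 188/25, -66/25]] (rows listed top to bottom)

image of 1: 4
image of cos x: -(7/5)cos x + (6/5)sin x
image of sin x: -(6/5)cos x - (7/5)sin x
image of cos 2x: -(66/25)cos 2x + (188/25)sin 2x
image of sin 2x: -(188/25)cos 2x - (66/25)sin 2x
each image's coordinates form column j of the matrix


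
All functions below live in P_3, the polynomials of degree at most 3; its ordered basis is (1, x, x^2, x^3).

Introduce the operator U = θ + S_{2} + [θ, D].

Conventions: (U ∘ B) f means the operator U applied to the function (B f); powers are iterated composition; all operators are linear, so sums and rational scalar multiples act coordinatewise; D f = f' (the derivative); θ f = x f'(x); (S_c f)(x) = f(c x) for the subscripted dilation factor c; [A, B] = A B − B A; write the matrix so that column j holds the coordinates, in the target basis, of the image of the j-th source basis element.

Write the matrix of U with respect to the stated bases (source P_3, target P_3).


the matrix is [[1, -1, 0, 0]; [0, 3, -2, 0]; [0, 0, 6, -3]; [0, 0, 0, 11]] (rows listed top to bottom)

image of 1: 1
image of x: 3x - 1
image of x^2: 6x^2 - 2x
image of x^3: 11x^3 - 3x^2
each image's coordinates form column j of the matrix


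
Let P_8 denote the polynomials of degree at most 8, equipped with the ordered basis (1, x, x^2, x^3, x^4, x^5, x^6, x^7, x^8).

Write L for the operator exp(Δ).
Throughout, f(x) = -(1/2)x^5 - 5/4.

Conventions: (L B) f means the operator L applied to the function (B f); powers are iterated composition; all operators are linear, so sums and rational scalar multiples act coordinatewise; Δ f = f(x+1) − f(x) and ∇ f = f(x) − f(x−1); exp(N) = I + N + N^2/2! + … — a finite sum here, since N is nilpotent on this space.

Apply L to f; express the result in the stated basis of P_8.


the image equals g(x) = -(1/2)x^5 - (5/2)x^4 - 10x^3 - 25x^2 - (75/2)x - 109/4

order-1 term: -(5/2)x^4 - 5x^3 - 5x^2 - (5/2)x - 1/2
order-2 term: -5x^3 - 15x^2 - (35/2)x - 15/2
order-3 term: -5x^2 - 15x - 25/2
order-4 term: -(5/2)x - 5
order-5 term: -1/2
the series for exp(Δ) f terminates at order 5
exp(Δ) f = -(1/2)x^5 - (5/2)x^4 - 10x^3 - 25x^2 - (75/2)x - 109/4


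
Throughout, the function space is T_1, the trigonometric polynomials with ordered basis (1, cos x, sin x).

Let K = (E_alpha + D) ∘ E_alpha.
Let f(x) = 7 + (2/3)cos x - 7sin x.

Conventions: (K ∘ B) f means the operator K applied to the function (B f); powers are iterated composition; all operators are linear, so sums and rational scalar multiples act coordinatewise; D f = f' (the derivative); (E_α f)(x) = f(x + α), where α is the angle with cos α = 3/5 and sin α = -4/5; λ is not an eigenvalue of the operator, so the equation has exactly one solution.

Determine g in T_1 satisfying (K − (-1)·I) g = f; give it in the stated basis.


the image equals g(x) = 7/2 - (113/183)cos x - (272/61)sin x

write g with unknown coordinates in the stated basis and equate coefficients in (K − (-1)·I) g = f
solving from the highest basis element down gives g = 7/2 - (113/183)cos x - (272/61)sin x
check: K g = 7/2 + (235/183)cos x - (155/61)sin x
so K g − (-1)·g = 7 + (2/3)cos x - 7sin x = f ✓


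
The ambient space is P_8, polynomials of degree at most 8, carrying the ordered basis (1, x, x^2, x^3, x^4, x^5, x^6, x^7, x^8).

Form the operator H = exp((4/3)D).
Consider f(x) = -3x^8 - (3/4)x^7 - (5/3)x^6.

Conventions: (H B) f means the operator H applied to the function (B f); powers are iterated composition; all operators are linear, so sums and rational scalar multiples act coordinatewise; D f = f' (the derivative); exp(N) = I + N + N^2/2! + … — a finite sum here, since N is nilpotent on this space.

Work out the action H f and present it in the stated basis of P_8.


the result is g(x) = -3x^8 - (131/4)x^7 - 158x^6 - (3956/9)x^5 - (20800/27)x^4 - (23488/27)x^3 - (150016/243)x^2 - (183296/729)x - 32768/729

order-1 term: -32x^7 - 7x^6 - (40/3)x^5
order-2 term: -(448/3)x^6 - 28x^5 - (400/9)x^4
order-3 term: -(3584/9)x^5 - (560/9)x^4 - (6400/81)x^3
order-4 term: -(17920/27)x^4 - (2240/27)x^3 - (6400/81)x^2
order-5 term: -(57344/81)x^3 - (1792/27)x^2 - (10240/243)x
order-6 term: -(114688/243)x^2 - (7168/243)x - 20480/2187
order-7 term: -(131072/729)x - 4096/729
order-8 term: -65536/2187
the series for exp((4/3)D) f terminates at order 8
exp((4/3)D) f = -3x^8 - (131/4)x^7 - 158x^6 - (3956/9)x^5 - (20800/27)x^4 - (23488/27)x^3 - (150016/243)x^2 - (183296/729)x - 32768/729


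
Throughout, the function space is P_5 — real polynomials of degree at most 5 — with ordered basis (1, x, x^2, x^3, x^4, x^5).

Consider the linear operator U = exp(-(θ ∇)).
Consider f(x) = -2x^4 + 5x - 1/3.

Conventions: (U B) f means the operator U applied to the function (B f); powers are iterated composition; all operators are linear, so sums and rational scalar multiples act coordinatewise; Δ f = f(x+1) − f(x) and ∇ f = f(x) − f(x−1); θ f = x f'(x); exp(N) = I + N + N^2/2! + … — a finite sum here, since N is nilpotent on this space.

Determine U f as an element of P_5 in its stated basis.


the image equals g(x) = -2x^4 + 24x^3 - 96x^2 + 121x - 1/3

order-1 term: 24x^3 - 24x^2 + 8x
order-2 term: -72x^2 + 60x
order-3 term: 48x
the series for exp(-(θ ∇)) f terminates at order 3
exp(-(θ ∇)) f = -2x^4 + 24x^3 - 96x^2 + 121x - 1/3


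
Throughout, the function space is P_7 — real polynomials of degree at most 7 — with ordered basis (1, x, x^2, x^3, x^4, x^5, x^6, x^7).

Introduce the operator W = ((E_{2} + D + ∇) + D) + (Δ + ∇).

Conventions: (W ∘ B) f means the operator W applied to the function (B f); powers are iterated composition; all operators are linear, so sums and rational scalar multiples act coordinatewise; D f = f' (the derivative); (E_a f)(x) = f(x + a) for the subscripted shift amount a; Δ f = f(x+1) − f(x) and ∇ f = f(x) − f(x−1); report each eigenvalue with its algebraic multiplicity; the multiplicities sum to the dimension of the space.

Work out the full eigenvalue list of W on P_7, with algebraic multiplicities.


λ = 1 (multiplicity 8)

image of 1: 1
image of x: x + 7
image of x^2: x^2 + 14x + 3
image of x^3: x^3 + 21x^2 + 9x + 11
image of x^4: x^4 + 28x^3 + 18x^2 + 44x + 15
image of x^5: x^5 + 35x^4 + 30x^3 + 110x^2 + 75x + 35
image of x^6: x^6 + 42x^5 + 45x^4 + 220x^3 + 225x^2 + 210x + 63
image of x^7: x^7 + 49x^6 + 63x^5 + 385x^4 + 525x^3 + 735x^2 + 441x + 131
the matrix is upper triangular; its diagonal is (1, 1, 1, 1, 1, 1, 1, 1)
for a triangular matrix the eigenvalues are the diagonal entries, with algebraic multiplicity their repetition count


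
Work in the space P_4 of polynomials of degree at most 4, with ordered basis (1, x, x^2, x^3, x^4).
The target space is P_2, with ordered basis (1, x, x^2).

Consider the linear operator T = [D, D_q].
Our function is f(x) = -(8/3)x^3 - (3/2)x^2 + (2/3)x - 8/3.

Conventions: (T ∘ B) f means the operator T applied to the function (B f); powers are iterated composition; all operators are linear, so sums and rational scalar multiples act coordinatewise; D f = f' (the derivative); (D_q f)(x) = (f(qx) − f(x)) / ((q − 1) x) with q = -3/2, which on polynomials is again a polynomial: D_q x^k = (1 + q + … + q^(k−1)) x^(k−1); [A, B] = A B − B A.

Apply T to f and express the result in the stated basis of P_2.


the image equals g(x) = -(40/3)x + 15/4

D_q f = -(14/3)x^2 + (3/4)x + 2/3
D D_q f = -(28/3)x + 3/4
D f = -8x^2 - 3x + 2/3
D_q D f = 4x - 3
[D, D_q] f = -(40/3)x + 15/4


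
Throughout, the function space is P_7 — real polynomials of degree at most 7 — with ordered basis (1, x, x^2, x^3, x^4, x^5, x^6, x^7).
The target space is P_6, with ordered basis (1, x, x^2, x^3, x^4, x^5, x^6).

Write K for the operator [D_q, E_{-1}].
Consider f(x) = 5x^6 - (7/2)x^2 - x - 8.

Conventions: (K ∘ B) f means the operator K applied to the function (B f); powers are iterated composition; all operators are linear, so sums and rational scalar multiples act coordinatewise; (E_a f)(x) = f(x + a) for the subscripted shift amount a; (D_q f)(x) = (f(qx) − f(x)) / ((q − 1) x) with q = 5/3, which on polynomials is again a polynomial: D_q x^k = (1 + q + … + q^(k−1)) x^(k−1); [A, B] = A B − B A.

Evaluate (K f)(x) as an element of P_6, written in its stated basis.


the image equals g(x) = (56510/243)x^4 - (188800/243)x^3 + (240100/243)x^2 - (137600/243)x + 29383/243

E_{-1} f = 5x^6 - 30x^5 + 75x^4 - 100x^3 + (143/2)x^2 - 24x - 11/2
D_q E_{-1} f = (37240/243)x^5 - (14410/27)x^4 + (6800/9)x^3 - (4900/9)x^2 + (572/3)x - 24
D_q f = (37240/243)x^5 - (28/3)x - 1
E_{-1} D_q f = (37240/243)x^5 - (186200/243)x^4 + (372400/243)x^3 - (372400/243)x^2 + (183932/243)x - 35215/243
[D_q, E_{-1}] f = (56510/243)x^4 - (188800/243)x^3 + (240100/243)x^2 - (137600/243)x + 29383/243


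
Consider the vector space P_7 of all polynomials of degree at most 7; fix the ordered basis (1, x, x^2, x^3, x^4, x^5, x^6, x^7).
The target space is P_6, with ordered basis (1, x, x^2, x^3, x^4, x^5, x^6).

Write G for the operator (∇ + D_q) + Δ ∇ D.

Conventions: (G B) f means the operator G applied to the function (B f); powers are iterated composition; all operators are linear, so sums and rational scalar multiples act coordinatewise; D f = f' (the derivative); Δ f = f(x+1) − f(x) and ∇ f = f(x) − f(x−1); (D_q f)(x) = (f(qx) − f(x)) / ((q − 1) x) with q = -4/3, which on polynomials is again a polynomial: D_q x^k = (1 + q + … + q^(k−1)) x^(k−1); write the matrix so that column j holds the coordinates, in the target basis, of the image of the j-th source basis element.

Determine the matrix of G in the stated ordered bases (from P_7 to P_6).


the matrix is [[0, 2, -1, 7, -1, 11, -1, 15]; [0, 0, 5/3, -3, 28, -5, 66, -7]; [0, 0, 0, 40/9, -6, 70, -15, 231]; [0, 0, 0, 0, 83/27, -10, 140, -35]; [0, 0, 0, 0, 0, 586/81, -15, 245]; [0, 0, 0, 0, 0, 0, 977/243, -21]; [0, 0, 0, 0, 0, 0, 0, 7756/729]] (rows listed top to bottom)

image of 1: 0
image of x: 2
image of x^2: (5/3)x - 1
image of x^3: (40/9)x^2 - 3x + 7
image of x^4: (83/27)x^3 - 6x^2 + 28x - 1
image of x^5: (586/81)x^4 - 10x^3 + 70x^2 - 5x + 11
image of x^6: (977/243)x^5 - 15x^4 + 140x^3 - 15x^2 + 66x - 1
image of x^7: (7756/729)x^6 - 21x^5 + 245x^4 - 35x^3 + 231x^2 - 7x + 15
each image's coordinates form column j of the matrix


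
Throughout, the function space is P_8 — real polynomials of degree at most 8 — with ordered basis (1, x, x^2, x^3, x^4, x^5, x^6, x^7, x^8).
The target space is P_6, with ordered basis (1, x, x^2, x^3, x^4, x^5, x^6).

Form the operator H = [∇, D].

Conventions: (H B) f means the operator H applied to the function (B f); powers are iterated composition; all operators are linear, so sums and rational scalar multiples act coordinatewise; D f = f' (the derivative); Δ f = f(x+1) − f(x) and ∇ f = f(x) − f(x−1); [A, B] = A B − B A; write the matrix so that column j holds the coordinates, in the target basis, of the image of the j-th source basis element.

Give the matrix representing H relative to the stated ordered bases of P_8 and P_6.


image of 1: 0
image of x: 0
image of x^2: 0
image of x^3: 0
image of x^4: 0
image of x^5: 0
image of x^6: 0
image of x^7: 0
image of x^8: 0
each image's coordinates form column j of the matrix

the matrix is [[0, 0, 0, 0, 0, 0, 0, 0, 0]; [0, 0, 0, 0, 0, 0, 0, 0, 0]; [0, 0, 0, 0, 0, 0, 0, 0, 0]; [0, 0, 0, 0, 0, 0, 0, 0, 0]; [0, 0, 0, 0, 0, 0, 0, 0, 0]; [0, 0, 0, 0, 0, 0, 0, 0, 0]; [0, 0, 0, 0, 0, 0, 0, 0, 0]] (rows listed top to bottom)


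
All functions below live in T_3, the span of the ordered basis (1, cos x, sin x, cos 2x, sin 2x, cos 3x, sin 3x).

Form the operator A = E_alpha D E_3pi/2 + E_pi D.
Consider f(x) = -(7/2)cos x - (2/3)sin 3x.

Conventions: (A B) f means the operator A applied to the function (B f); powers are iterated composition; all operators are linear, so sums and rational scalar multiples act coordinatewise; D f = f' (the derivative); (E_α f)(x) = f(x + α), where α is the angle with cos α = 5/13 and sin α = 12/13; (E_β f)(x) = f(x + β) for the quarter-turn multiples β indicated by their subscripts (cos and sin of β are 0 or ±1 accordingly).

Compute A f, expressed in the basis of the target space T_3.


E_3pi/2 f = -(7/2)sin x - (2/3)cos 3x
D E_3pi/2 f = -(7/2)cos x + 2sin 3x
E_alpha D E_3pi/2 f = -(35/26)cos x + (42/13)sin x - (1656/2197)cos 3x - (4070/2197)sin 3x
D f = (7/2)sin x - 2cos 3x
E_pi D f = -(7/2)sin x + 2cos 3x
(E_alpha D E_3pi/2 + E_pi D) f = -(35/26)cos x - (7/26)sin x + (2738/2197)cos 3x - (4070/2197)sin 3x

g(x) = -(35/26)cos x - (7/26)sin x + (2738/2197)cos 3x - (4070/2197)sin 3x


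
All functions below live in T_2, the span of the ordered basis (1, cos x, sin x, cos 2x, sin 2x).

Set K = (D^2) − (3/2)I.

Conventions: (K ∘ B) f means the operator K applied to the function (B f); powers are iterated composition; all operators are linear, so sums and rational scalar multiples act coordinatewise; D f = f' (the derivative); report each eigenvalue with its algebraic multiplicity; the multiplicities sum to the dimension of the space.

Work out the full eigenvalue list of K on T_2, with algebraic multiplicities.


image of 1: -3/2
image of cos x: -(5/2)cos x
image of sin x: -(5/2)sin x
image of cos 2x: -(11/2)cos 2x
image of sin 2x: -(11/2)sin 2x
the matrix is diagonal; its diagonal is (-3/2, -5/2, -5/2, -11/2, -11/2)
for a triangular matrix the eigenvalues are the diagonal entries, with algebraic multiplicity their repetition count

λ = -11/2 (multiplicity 2), λ = -5/2 (multiplicity 2), λ = -3/2 (multiplicity 1)


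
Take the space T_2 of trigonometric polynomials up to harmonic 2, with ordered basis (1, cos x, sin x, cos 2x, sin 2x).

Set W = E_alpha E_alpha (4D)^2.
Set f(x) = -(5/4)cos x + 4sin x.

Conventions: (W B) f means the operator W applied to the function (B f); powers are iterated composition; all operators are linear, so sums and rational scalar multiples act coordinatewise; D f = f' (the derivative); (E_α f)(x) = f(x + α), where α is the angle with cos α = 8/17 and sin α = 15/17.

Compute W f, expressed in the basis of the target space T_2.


g(x) = -(18580/289)cos x + (5504/289)sin x

D f = 4cos x + (5/4)sin x
(4D) f = 16cos x + 5sin x
D (4D) f = 5cos x - 16sin x
(4D) (4D) f = 20cos x - 64sin x
E_alpha (4D)^2 f = -(800/17)cos x - (812/17)sin x
E_alpha E_alpha (4D)^2 f = -(18580/289)cos x + (5504/289)sin x


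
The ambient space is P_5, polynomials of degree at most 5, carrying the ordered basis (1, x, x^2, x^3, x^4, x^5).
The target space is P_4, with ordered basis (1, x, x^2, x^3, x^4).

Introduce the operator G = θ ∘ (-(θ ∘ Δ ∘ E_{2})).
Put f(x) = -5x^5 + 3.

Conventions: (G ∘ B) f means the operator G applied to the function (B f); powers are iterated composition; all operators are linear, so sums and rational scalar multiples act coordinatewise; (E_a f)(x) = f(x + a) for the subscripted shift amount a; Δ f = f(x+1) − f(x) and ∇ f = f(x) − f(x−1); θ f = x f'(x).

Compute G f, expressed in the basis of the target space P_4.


the result is g(x) = 400x^4 + 2250x^3 + 3800x^2 + 1625x

E_{2} f = -5x^5 - 50x^4 - 200x^3 - 400x^2 - 400x - 157
Δ E_{2} f = -25x^4 - 250x^3 - 950x^2 - 1625x - 1055
θ Δ E_{2} f = -100x^4 - 750x^3 - 1900x^2 - 1625x
(-(θ ∘ Δ ∘ E_{2})) f = 100x^4 + 750x^3 + 1900x^2 + 1625x
θ (-(θ ∘ Δ ∘ E_{2})) f = 400x^4 + 2250x^3 + 3800x^2 + 1625x


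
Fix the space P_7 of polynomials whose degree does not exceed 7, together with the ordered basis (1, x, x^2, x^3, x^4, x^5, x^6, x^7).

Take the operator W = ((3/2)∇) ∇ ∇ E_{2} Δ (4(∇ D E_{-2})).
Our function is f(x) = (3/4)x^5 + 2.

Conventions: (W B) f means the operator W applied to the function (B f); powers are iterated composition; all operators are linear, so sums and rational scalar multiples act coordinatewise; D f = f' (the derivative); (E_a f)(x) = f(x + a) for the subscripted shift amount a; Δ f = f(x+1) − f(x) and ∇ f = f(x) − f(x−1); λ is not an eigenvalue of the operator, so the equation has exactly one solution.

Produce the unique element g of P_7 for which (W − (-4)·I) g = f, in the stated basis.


g(x) = (3/16)x^5 + 1/2

write g with unknown coordinates in the stated basis and equate coefficients in (W − (-4)·I) g = f
solving from the highest basis element down gives g = (3/16)x^5 + 1/2
check: W g = 0
so W g − (-4)·g = (3/4)x^5 + 2 = f ✓


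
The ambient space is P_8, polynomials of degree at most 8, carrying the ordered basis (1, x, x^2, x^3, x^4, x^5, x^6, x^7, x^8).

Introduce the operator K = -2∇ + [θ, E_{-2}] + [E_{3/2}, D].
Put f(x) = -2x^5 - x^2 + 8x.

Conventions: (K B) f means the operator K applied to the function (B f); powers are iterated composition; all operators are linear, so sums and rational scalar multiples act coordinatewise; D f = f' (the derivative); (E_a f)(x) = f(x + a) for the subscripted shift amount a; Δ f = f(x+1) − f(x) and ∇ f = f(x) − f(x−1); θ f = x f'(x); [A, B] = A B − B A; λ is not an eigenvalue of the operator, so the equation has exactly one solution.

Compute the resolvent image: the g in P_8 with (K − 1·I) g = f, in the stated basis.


the image equals g(x) = 2x^5 - 120x^3 + 441x^2 + 1532x - 4970

write g with unknown coordinates in the stated basis and equate coefficients in (K − 1·I) g = f
solving from the highest basis element down gives g = 2x^5 - 120x^3 + 441x^2 + 1532x - 4970
check: K g = -120x^3 + 440x^2 + 1540x - 4970
so K g − 1·g = -2x^5 - x^2 + 8x = f ✓


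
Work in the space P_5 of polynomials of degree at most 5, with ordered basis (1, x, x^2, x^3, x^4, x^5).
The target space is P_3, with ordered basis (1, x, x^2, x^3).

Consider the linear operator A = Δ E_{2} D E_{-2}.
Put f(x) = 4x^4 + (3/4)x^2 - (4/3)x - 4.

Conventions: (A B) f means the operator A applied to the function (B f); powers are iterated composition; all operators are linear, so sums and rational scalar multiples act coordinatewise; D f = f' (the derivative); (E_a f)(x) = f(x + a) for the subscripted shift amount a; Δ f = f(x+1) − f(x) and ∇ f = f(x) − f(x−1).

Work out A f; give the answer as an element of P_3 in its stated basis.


the image equals g(x) = 48x^2 + 48x + 35/2

E_{-2} f = 4x^4 - 32x^3 + (387/4)x^2 - (397/3)x + 197/3
D E_{-2} f = 16x^3 - 96x^2 + (387/2)x - 397/3
E_{2} D E_{-2} f = 16x^3 + (3/2)x - 4/3
Δ E_{2} D E_{-2} f = 48x^2 + 48x + 35/2


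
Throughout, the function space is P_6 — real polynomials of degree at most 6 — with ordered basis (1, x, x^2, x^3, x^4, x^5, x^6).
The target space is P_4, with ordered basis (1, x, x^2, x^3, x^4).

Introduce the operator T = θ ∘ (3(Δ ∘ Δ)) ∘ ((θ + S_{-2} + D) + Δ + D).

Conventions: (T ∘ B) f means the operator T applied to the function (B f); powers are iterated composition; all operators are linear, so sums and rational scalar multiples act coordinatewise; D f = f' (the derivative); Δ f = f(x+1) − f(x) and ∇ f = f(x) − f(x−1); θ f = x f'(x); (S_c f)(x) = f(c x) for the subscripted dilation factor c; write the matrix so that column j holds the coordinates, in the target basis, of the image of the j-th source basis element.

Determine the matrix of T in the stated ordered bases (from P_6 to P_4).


image of 1: 0
image of x: 0
image of x^2: 0
image of x^3: -90x
image of x^4: 1440x^2 + 1656x
image of x^5: -4860x^3 - 8640x^2 - 4410x
image of x^6: 25200x^4 + 78840x^3 + 95760x^2 + 43020x
each image's coordinates form column j of the matrix

the matrix is [[0, 0, 0, 0, 0, 0, 0]; [0, 0, 0, -90, 1656, -4410, 43020]; [0, 0, 0, 0, 1440, -8640, 95760]; [0, 0, 0, 0, 0, -4860, 78840]; [0, 0, 0, 0, 0, 0, 25200]] (rows listed top to bottom)


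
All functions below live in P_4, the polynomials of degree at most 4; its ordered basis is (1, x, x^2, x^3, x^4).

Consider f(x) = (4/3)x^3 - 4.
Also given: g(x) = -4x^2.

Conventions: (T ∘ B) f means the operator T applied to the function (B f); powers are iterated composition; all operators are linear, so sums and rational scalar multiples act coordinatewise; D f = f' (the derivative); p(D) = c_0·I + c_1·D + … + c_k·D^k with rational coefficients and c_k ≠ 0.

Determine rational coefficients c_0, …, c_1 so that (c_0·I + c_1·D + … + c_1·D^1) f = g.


c_0 = 0, c_1 = -1

D^0 f = (4/3)x^3 - 4
D^1 f = 4x^2
matching coefficients of g against c_0 f + c_1 Df + … from the top degree down determines the c_i
solution: c_0 = 0, c_1 = -1


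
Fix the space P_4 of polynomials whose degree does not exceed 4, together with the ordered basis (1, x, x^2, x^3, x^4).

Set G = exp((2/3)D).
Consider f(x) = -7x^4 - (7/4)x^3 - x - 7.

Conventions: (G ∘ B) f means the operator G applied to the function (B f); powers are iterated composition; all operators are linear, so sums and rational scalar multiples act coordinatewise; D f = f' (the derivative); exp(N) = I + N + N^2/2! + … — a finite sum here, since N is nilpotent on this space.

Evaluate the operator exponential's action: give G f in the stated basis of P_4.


the result is g(x) = -7x^4 - (245/12)x^3 - (133/6)x^2 - (314/27)x - 775/81

order-1 term: -(56/3)x^3 - (7/2)x^2 - 2/3
order-2 term: -(56/3)x^2 - (7/3)x
order-3 term: -(224/27)x - 14/27
order-4 term: -112/81
the series for exp((2/3)D) f terminates at order 4
exp((2/3)D) f = -7x^4 - (245/12)x^3 - (133/6)x^2 - (314/27)x - 775/81


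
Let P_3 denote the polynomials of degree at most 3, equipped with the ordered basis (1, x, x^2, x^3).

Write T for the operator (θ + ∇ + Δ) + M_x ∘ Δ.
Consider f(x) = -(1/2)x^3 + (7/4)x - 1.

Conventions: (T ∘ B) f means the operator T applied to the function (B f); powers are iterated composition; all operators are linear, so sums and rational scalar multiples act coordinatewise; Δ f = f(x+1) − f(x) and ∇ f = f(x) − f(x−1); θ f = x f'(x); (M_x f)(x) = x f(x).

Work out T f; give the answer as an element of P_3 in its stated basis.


θ f = -(3/2)x^3 + (7/4)x
∇ f = -(3/2)x^2 + (3/2)x + 5/4
Δ f = -(3/2)x^2 - (3/2)x + 5/4
(θ + ∇ + Δ) f = -(3/2)x^3 - 3x^2 + (7/4)x + 5/2
Δ f = -(3/2)x^2 - (3/2)x + 5/4
M_x Δ f = -(3/2)x^3 - (3/2)x^2 + (5/4)x
((θ + ∇ + Δ) + M_x ∘ Δ) f = -3x^3 - (9/2)x^2 + 3x + 5/2

g(x) = -3x^3 - (9/2)x^2 + 3x + 5/2


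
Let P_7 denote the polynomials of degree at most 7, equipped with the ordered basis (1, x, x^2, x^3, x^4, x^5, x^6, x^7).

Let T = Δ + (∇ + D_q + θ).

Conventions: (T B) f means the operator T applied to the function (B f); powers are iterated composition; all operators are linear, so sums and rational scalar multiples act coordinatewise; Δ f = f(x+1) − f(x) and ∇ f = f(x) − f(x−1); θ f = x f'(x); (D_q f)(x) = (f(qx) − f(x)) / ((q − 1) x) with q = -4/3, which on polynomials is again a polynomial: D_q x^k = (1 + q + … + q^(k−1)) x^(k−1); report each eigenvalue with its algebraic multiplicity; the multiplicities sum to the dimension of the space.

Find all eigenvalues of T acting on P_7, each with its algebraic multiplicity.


image of 1: 0
image of x: x + 3
image of x^2: 2x^2 + (11/3)x
image of x^3: 3x^3 + (67/9)x^2 + 2
image of x^4: 4x^4 + (191/27)x^3 + 8x
image of x^5: 5x^5 + (991/81)x^4 + 20x^2 + 2
image of x^6: 6x^6 + (2435/243)x^5 + 40x^3 + 12x
image of x^7: 7x^7 + (12859/729)x^6 + 70x^4 + 42x^2 + 2
the matrix is upper triangular; its diagonal is (0, 1, 2, 3, 4, 5, 6, 7)
for a triangular matrix the eigenvalues are the diagonal entries, with algebraic multiplicity their repetition count

λ = 0 (multiplicity 1), λ = 1 (multiplicity 1), λ = 2 (multiplicity 1), λ = 3 (multiplicity 1), λ = 4 (multiplicity 1), λ = 5 (multiplicity 1), λ = 6 (multiplicity 1), λ = 7 (multiplicity 1)


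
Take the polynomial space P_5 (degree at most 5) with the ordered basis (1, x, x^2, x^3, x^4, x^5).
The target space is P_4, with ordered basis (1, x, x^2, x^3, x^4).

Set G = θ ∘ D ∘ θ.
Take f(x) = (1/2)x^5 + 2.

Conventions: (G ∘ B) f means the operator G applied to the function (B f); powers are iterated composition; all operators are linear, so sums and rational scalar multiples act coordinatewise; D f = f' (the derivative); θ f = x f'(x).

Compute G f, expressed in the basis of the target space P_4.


θ f = (5/2)x^5
D θ f = (25/2)x^4
θ D θ f = 50x^4

the image equals g(x) = 50x^4


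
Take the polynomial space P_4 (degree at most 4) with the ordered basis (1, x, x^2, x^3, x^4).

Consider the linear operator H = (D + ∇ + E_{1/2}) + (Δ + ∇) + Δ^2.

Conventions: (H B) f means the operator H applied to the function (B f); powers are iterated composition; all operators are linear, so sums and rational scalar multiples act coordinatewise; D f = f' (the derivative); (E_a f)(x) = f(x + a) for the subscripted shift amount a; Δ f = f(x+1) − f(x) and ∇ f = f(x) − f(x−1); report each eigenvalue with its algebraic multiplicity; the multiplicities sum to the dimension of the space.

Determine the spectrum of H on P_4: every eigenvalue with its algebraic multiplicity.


image of 1: 1
image of x: x + 9/2
image of x^2: x^2 + 9x + 5/4
image of x^3: x^3 + (27/2)x^2 + (15/4)x + 73/8
image of x^4: x^4 + 18x^3 + (15/2)x^2 + (73/2)x + 209/16
the matrix is upper triangular; its diagonal is (1, 1, 1, 1, 1)
for a triangular matrix the eigenvalues are the diagonal entries, with algebraic multiplicity their repetition count

λ = 1 (multiplicity 5)


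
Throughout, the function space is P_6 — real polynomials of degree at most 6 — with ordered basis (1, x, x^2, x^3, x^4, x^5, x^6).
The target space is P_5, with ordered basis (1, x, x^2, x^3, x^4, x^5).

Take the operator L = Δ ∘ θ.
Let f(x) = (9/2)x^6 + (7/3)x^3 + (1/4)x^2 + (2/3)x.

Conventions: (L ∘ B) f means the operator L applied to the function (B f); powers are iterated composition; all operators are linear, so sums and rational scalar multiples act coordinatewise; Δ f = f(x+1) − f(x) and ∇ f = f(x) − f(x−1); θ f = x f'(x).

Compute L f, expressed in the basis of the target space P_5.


g(x) = 162x^5 + 405x^4 + 540x^3 + 426x^2 + 184x + 211/6

θ f = 27x^6 + 7x^3 + (1/2)x^2 + (2/3)x
Δ θ f = 162x^5 + 405x^4 + 540x^3 + 426x^2 + 184x + 211/6


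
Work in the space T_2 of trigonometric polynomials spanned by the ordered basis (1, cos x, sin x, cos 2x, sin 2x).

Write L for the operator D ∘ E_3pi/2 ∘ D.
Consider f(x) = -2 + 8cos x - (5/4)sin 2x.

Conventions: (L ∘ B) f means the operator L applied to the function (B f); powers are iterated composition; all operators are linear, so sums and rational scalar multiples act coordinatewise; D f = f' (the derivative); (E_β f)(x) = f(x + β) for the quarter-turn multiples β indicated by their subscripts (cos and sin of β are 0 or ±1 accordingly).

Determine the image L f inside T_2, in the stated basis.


the result is g(x) = -8sin x - 5sin 2x

D f = -8sin x - (5/2)cos 2x
E_3pi/2 D f = 8cos x + (5/2)cos 2x
D E_3pi/2 D f = -8sin x - 5sin 2x


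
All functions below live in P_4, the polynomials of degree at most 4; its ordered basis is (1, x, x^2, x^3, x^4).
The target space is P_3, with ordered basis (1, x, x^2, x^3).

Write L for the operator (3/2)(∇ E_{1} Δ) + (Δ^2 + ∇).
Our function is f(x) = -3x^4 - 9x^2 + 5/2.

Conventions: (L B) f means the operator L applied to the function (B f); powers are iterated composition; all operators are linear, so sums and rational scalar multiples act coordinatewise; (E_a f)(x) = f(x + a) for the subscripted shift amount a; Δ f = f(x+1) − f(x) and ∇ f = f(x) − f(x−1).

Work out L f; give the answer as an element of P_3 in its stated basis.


the image equals g(x) = -12x^3 - 72x^2 - 210x - 138

Δ f = -12x^3 - 18x^2 - 30x - 12
E_{1} Δ f = -12x^3 - 54x^2 - 102x - 72
∇ E_{1} Δ f = -36x^2 - 72x - 60
((3/2)(∇ E_{1} Δ)) f = -54x^2 - 108x - 90
Δ f = -12x^3 - 18x^2 - 30x - 12
Δ Δ f = -36x^2 - 72x - 60
∇ f = -12x^3 + 18x^2 - 30x + 12
(Δ^2 + ∇) f = -12x^3 - 18x^2 - 102x - 48
((3/2)(∇ E_{1} Δ) + (Δ^2 + ∇)) f = -12x^3 - 72x^2 - 210x - 138


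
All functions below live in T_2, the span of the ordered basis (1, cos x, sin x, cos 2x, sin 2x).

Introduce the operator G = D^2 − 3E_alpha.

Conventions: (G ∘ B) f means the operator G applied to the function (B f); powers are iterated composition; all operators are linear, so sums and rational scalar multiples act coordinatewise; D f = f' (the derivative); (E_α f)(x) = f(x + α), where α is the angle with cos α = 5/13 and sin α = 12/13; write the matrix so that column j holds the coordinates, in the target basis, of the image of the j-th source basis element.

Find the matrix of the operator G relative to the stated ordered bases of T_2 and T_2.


the matrix is [[-3, 0, 0, 0, 0]; [0, -28/13, -36/13, 0, 0]; [0, 36/13, -28/13, 0, 0]; [0, 0, 0, -319/169, -360/169]; [0, 0, 0, 360/169, -319/169]] (rows listed top to bottom)

image of 1: -3
image of cos x: -(28/13)cos x + (36/13)sin x
image of sin x: -(36/13)cos x - (28/13)sin x
image of cos 2x: -(319/169)cos 2x + (360/169)sin 2x
image of sin 2x: -(360/169)cos 2x - (319/169)sin 2x
each image's coordinates form column j of the matrix


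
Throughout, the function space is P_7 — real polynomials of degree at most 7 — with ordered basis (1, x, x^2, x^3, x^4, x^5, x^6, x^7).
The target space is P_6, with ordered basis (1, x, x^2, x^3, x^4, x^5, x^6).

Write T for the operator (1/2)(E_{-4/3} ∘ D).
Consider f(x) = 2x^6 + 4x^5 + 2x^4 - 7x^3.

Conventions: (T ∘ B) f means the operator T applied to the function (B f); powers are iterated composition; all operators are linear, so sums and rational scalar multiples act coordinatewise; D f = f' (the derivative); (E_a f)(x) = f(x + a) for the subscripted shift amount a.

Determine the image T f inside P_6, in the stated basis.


D f = 12x^5 + 20x^4 + 8x^3 - 21x^2
E_{-4/3} D f = 12x^5 - 60x^4 + (344/3)x^3 - (1117/9)x^2 + (296/3)x - 3536/81
((1/2)(E_{-4/3} ∘ D)) f = 6x^5 - 30x^4 + (172/3)x^3 - (1117/18)x^2 + (148/3)x - 1768/81

the result is g(x) = 6x^5 - 30x^4 + (172/3)x^3 - (1117/18)x^2 + (148/3)x - 1768/81


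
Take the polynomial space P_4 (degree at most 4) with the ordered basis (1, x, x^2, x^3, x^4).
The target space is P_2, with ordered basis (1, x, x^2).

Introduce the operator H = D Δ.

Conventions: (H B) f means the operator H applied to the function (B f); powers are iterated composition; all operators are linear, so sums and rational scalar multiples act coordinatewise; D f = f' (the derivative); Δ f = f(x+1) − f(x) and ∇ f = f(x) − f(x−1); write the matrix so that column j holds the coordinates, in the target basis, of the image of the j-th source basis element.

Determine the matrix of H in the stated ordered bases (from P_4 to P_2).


the matrix is [[0, 0, 2, 3, 4]; [0, 0, 0, 6, 12]; [0, 0, 0, 0, 12]] (rows listed top to bottom)

image of 1: 0
image of x: 0
image of x^2: 2
image of x^3: 6x + 3
image of x^4: 12x^2 + 12x + 4
each image's coordinates form column j of the matrix
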